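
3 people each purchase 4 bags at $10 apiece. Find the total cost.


Cost per person:
4 x $10 = $40
Group total:
3 x $40 = $120

$120


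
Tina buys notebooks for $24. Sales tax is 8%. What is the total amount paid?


Calculate the tax:
8% of $24 = $1.92
Add tax to price:
$24 + $1.92 = $25.92

$25.92


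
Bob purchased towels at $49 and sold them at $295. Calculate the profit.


Selling price = $295
Cost price = $49
Profit = selling price - cost price:
Profit = $295 - $49 = $246

$246


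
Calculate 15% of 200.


Convert percentage to decimal:
15% = 0.15
Multiply:
200 x 0.15 = 30

30


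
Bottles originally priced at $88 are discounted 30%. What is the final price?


Calculate the discount amount:
30% of $88 = $26.40
Subtract from original:
$88 - $26.40 = $61.60

$61.60


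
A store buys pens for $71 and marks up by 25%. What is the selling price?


Calculate the markup amount:
25% of $71 = $17.75
Add to cost:
$71 + $17.75 = $88.75

$88.75


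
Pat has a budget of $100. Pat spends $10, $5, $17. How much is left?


Add up expenses:
$10 + $5 + $17 = $32
Subtract from budget:
$100 - $32 = $68

$68


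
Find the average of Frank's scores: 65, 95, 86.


Add the scores:
65 + 95 + 86 = 246
Divide by the number of tests:
246 / 3 = 82

82


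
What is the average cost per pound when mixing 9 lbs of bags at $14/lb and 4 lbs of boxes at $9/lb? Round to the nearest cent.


Cost of bags:
9 x $14 = $126
Cost of boxes:
4 x $9 = $36
Total cost: $126 + $36 = $162
Total weight: 13 lbs
Average: $162 / 13 = $12.4615... ≈ $12.46/lb

$12.46/lb


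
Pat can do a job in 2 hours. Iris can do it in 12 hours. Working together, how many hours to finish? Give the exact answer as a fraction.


Pat's rate: 1/2 of the job per hour
Iris's rate: 1/12 of the job per hour
Combined rate: 1/2 + 1/12 = 7/12 per hour
Time = 1 / (7/12) = 12/7 hours (≈ 1.71 hours)

12/7 hours


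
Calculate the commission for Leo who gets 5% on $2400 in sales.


Convert rate to decimal:
5% = 0.05
Multiply by sales:
$2400 x 0.05 = $120

$120


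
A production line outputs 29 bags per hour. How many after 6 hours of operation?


Production rate: 29 bags per hour
Time: 6 hours
Total: 29 x 6 = 174 bags

174 bags


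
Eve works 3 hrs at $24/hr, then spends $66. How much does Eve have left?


Calculate earnings:
3 x $24 = $72
Subtract spending:
$72 - $66 = $6

$6


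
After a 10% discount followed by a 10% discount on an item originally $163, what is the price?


First discount:
10% of $163 = $16.30
Price after first discount:
$163 - $16.30 = $146.70
Second discount:
10% of $146.70 = $14.67
Final price:
$146.70 - $14.67 = $132.03

$132.03


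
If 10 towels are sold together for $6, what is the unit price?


Total cost: $6
Number of items: 10
Unit price: $6 / 10 = $0.60

$0.60


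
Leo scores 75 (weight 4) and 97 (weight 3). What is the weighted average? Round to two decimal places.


Weighted sum:
4 x 75 + 3 x 97 = 591
Total weight:
4 + 3 = 7
Weighted average:
591 / 7 = 84.4285... ≈ 84.43

84.43


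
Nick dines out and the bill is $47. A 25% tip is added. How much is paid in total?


Calculate the tip:
25% of $47 = $11.75
Add tip to meal cost:
$47 + $11.75 = $58.75

$58.75


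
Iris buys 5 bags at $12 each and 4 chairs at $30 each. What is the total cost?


Cost of bags:
5 x $12 = $60
Cost of chairs:
4 x $30 = $120
Add both:
$60 + $120 = $180

$180


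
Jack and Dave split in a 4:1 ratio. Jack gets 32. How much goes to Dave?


Find the multiplier:
32 / 4 = 8
Apply to Dave's share:
1 x 8 = 8

8


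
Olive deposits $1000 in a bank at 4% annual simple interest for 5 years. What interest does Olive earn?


Use the formula I = P x R x T / 100
P x R x T = 1000 x 4 x 5 = 20000
I = 20000 / 100 = $200

$200


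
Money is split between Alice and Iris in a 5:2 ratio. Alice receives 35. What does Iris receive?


Find the multiplier:
35 / 5 = 7
Apply to Iris's share:
2 x 7 = 14

14


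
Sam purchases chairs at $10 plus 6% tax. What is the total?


Calculate the tax:
6% of $10 = $0.60
Add tax to price:
$10 + $0.60 = $10.60

$10.60


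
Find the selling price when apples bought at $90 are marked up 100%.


Calculate the markup amount:
100% of $90 = $90
Add to cost:
$90 + $90 = $180

$180


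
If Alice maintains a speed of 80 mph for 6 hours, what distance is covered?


Use the formula: distance = speed x time
Speed = 80 mph, Time = 6 hours
80 x 6 = 480 miles

480 miles


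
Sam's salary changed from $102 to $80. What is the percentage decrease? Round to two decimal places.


Find the absolute change:
|80 - 102| = 22
Divide by original and multiply by 100:
22 / 102 x 100 = 21.5686...% ≈ 21.57%

21.57%


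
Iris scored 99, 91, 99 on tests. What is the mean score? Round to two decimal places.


Add the scores:
99 + 91 + 99 = 289
Divide by the number of tests:
289 / 3 = 96.3333... ≈ 96.33

96.33


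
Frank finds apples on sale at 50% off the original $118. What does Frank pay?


Calculate the discount amount:
50% of $118 = $59
Subtract from original:
$118 - $59 = $59

$59


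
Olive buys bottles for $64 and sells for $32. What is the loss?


Selling price = $32
Cost price = $64
Loss = cost price - selling price:
Loss = $64 - $32 = $32

$32


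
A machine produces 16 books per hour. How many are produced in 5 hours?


Production rate: 16 books per hour
Time: 5 hours
Total: 16 x 5 = 80 books

80 books


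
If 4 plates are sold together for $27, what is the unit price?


Total cost: $27
Number of items: 4
Unit price: $27 / 4 = $6.75

$6.75


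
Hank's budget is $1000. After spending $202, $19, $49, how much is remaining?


Add up expenses:
$202 + $19 + $49 = $270
Subtract from budget:
$1000 - $270 = $730

$730


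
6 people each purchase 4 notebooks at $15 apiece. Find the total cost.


Cost per person:
4 x $15 = $60
Group total:
6 x $60 = $360

$360


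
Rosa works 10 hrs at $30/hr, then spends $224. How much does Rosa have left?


Calculate earnings:
10 x $30 = $300
Subtract spending:
$300 - $224 = $76

$76


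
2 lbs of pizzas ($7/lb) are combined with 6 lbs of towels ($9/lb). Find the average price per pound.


Cost of pizzas:
2 x $7 = $14
Cost of towels:
6 x $9 = $54
Total cost: $14 + $54 = $68
Total weight: 8 lbs
Average: $68 / 8 = $8.50/lb

$8.50/lb


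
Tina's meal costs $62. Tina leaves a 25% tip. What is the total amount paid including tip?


Calculate the tip:
25% of $62 = $15.50
Add tip to meal cost:
$62 + $15.50 = $77.50

$77.50


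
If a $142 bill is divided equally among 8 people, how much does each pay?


Total bill: $142
Number of people: 8
Each pays: $142 / 8 = $17.75

$17.75


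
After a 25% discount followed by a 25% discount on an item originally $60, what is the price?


First discount:
25% of $60 = $15
Price after first discount:
$60 - $15 = $45
Second discount:
25% of $45 = $11.25
Final price:
$45 - $11.25 = $33.75

$33.75


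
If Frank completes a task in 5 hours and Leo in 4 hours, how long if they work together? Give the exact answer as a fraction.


Frank's rate: 1/5 of the job per hour
Leo's rate: 1/4 of the job per hour
Combined rate: 1/5 + 1/4 = 9/20 per hour
Time = 1 / (9/20) = 20/9 hours (≈ 2.22 hours)

20/9 hours


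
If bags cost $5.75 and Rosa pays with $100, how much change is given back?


Start with the amount paid:
$100
Subtract the price:
$100 - $5.75 = $94.25

$94.25


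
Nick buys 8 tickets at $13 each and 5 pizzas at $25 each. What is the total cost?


Cost of tickets:
8 x $13 = $104
Cost of pizzas:
5 x $25 = $125
Add both:
$104 + $125 = $229

$229


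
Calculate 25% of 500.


Convert percentage to decimal:
25% = 0.25
Multiply:
500 x 0.25 = 125

125


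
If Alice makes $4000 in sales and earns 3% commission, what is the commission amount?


Convert rate to decimal:
3% = 0.03
Multiply by sales:
$4000 x 0.03 = $120

$120


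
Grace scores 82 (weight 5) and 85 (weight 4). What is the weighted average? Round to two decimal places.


Weighted sum:
5 x 82 + 4 x 85 = 750
Total weight:
5 + 4 = 9
Weighted average:
750 / 9 = 83.3333... ≈ 83.33

83.33


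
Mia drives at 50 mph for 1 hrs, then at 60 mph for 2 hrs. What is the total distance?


Leg 1 distance:
50 x 1 = 50 miles
Leg 2 distance:
60 x 2 = 120 miles
Total distance:
50 + 120 = 170 miles

170 miles


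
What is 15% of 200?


Convert percentage to decimal:
15% = 0.15
Multiply:
200 x 0.15 = 30

30


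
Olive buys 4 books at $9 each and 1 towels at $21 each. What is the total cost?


Cost of books:
4 x $9 = $36
Cost of towels:
1 x $21 = $21
Add both:
$36 + $21 = $57

$57


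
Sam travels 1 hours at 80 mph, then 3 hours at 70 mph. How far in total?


Leg 1 distance:
80 x 1 = 80 miles
Leg 2 distance:
70 x 3 = 210 miles
Total distance:
80 + 210 = 290 miles

290 miles


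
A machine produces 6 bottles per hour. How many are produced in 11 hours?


Production rate: 6 bottles per hour
Time: 11 hours
Total: 6 x 11 = 66 bottles

66 bottles


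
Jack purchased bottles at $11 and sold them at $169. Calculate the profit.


Selling price = $169
Cost price = $11
Profit = selling price - cost price:
Profit = $169 - $11 = $158

$158


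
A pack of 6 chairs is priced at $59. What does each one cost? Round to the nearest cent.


Total cost: $59
Number of items: 6
Unit price: $59 / 6 = $9.8333... ≈ $9.83

$9.83


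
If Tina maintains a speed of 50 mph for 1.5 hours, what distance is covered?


Use the formula: distance = speed x time
Speed = 50 mph, Time = 1.5 hours
50 x 1.5 = 75 miles

75 miles


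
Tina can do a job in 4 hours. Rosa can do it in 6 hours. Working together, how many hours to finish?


Tina's rate: 1/4 of the job per hour
Rosa's rate: 1/6 of the job per hour
Combined rate: 1/4 + 1/6 = 5/12 per hour
Time = 1 / (5/12) = 12/5 = 2.4 hours

2.4 hours


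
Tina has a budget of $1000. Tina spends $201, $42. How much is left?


Add up expenses:
$201 + $42 = $243
Subtract from budget:
$1000 - $243 = $757

$757


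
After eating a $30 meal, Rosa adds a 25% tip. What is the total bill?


Calculate the tip:
25% of $30 = $7.50
Add tip to meal cost:
$30 + $7.50 = $37.50

$37.50


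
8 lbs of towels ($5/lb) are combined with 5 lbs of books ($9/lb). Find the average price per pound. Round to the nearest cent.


Cost of towels:
8 x $5 = $40
Cost of books:
5 x $9 = $45
Total cost: $40 + $45 = $85
Total weight: 13 lbs
Average: $85 / 13 = $6.5384... ≈ $6.54/lb

$6.54/lb


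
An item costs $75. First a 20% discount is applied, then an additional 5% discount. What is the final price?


First discount:
20% of $75 = $15
Price after first discount:
$75 - $15 = $60
Second discount:
5% of $60 = $3
Final price:
$60 - $3 = $57

$57


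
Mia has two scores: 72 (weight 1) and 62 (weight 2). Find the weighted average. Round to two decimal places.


Weighted sum:
1 x 72 + 2 x 62 = 196
Total weight:
1 + 2 = 3
Weighted average:
196 / 3 = 65.3333... ≈ 65.33

65.33


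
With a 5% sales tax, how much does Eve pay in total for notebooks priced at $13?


Calculate the tax:
5% of $13 = $0.65
Add tax to price:
$13 + $0.65 = $13.65

$13.65


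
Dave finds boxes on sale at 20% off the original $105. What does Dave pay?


Calculate the discount amount:
20% of $105 = $21
Subtract from original:
$105 - $21 = $84

$84


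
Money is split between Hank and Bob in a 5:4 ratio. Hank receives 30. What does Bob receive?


Find the multiplier:
30 / 5 = 6
Apply to Bob's share:
4 x 6 = 24

24


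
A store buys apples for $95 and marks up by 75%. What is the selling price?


Calculate the markup amount:
75% of $95 = $71.25
Add to cost:
$95 + $71.25 = $166.25

$166.25


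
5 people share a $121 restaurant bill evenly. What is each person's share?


Total bill: $121
Number of people: 5
Each pays: $121 / 5 = $24.20

$24.20


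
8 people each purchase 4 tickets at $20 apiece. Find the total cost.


Cost per person:
4 x $20 = $80
Group total:
8 x $80 = $640

$640


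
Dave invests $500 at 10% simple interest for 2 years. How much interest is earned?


Use the formula I = P x R x T / 100
P x R x T = 500 x 10 x 2 = 10000
I = 10000 / 100 = $100

$100


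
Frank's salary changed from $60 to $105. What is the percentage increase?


Find the absolute change:
|105 - 60| = 45
Divide by original and multiply by 100:
45 / 60 x 100 = 75%

75%


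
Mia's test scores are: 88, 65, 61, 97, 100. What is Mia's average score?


Add the scores:
88 + 65 + 61 + 97 + 100 = 411
Divide by the number of tests:
411 / 5 = 82.2

82.2


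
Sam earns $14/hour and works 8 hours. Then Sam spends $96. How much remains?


Calculate earnings:
8 x $14 = $112
Subtract spending:
$112 - $96 = $16

$16


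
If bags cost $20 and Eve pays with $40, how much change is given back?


Start with the amount paid:
$40
Subtract the price:
$40 - $20 = $20

$20


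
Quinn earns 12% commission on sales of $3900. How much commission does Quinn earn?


Convert rate to decimal:
12% = 0.12
Multiply by sales:
$3900 x 0.12 = $468

$468


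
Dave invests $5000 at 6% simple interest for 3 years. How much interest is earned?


Use the formula I = P x R x T / 100
P x R x T = 5000 x 6 x 3 = 90000
I = 90000 / 100 = $900

$900


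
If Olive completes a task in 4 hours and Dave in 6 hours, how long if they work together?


Olive's rate: 1/4 of the job per hour
Dave's rate: 1/6 of the job per hour
Combined rate: 1/4 + 1/6 = 5/12 per hour
Time = 1 / (5/12) = 12/5 = 2.4 hours

2.4 hours


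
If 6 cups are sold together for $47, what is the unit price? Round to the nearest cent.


Total cost: $47
Number of items: 6
Unit price: $47 / 6 = $7.8333... ≈ $7.83

$7.83


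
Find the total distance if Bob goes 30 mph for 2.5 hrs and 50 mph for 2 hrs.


Leg 1 distance:
30 x 2.5 = 75 miles
Leg 2 distance:
50 x 2 = 100 miles
Total distance:
75 + 100 = 175 miles

175 miles


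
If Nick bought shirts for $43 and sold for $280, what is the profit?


Selling price = $280
Cost price = $43
Profit = selling price - cost price:
Profit = $280 - $43 = $237

$237


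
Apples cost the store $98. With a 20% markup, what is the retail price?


Calculate the markup amount:
20% of $98 = $19.60
Add to cost:
$98 + $19.60 = $117.60

$117.60


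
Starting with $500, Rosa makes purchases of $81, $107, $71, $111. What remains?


Add up expenses:
$81 + $107 + $71 + $111 = $370
Subtract from budget:
$500 - $370 = $130

$130


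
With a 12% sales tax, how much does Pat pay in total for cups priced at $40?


Calculate the tax:
12% of $40 = $4.80
Add tax to price:
$40 + $4.80 = $44.80

$44.80


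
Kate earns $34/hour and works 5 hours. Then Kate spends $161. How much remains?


Calculate earnings:
5 x $34 = $170
Subtract spending:
$170 - $161 = $9

$9


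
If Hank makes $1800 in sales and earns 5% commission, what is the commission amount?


Convert rate to decimal:
5% = 0.05
Multiply by sales:
$1800 x 0.05 = $90

$90


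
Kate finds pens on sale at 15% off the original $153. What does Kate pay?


Calculate the discount amount:
15% of $153 = $22.95
Subtract from original:
$153 - $22.95 = $130.05

$130.05


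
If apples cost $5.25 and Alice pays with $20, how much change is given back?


Start with the amount paid:
$20
Subtract the price:
$20 - $5.25 = $14.75

$14.75


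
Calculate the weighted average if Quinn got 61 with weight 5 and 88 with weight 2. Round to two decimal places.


Weighted sum:
5 x 61 + 2 x 88 = 481
Total weight:
5 + 2 = 7
Weighted average:
481 / 7 = 68.7142... ≈ 68.71

68.71


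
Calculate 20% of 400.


Convert percentage to decimal:
20% = 0.2
Multiply:
400 x 0.2 = 80

80


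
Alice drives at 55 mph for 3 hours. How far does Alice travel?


Use the formula: distance = speed x time
Speed = 55 mph, Time = 3 hours
55 x 3 = 165 miles

165 miles


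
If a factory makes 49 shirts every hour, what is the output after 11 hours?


Production rate: 49 shirts per hour
Time: 11 hours
Total: 49 x 11 = 539 shirts

539 shirts


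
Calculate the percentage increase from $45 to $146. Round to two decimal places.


Find the absolute change:
|146 - 45| = 101
Divide by original and multiply by 100:
101 / 45 x 100 = 224.4444...% ≈ 224.44%

224.44%


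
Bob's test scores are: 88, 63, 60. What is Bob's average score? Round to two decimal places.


Add the scores:
88 + 63 + 60 = 211
Divide by the number of tests:
211 / 3 = 70.3333... ≈ 70.33

70.33


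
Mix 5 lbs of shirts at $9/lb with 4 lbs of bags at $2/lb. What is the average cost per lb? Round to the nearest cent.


Cost of shirts:
5 x $9 = $45
Cost of bags:
4 x $2 = $8
Total cost: $45 + $8 = $53
Total weight: 9 lbs
Average: $53 / 9 = $5.8888... ≈ $5.89/lb

$5.89/lb


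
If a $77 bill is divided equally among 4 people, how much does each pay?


Total bill: $77
Number of people: 4
Each pays: $77 / 4 = $19.25

$19.25


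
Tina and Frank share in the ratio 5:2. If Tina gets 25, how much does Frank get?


Find the multiplier:
25 / 5 = 5
Apply to Frank's share:
2 x 5 = 10

10


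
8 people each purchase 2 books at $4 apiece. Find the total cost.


Cost per person:
2 x $4 = $8
Group total:
8 x $8 = $64

$64


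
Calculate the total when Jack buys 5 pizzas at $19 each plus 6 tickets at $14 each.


Cost of pizzas:
5 x $19 = $95
Cost of tickets:
6 x $14 = $84
Add both:
$95 + $84 = $179

$179


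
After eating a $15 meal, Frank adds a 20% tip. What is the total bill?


Calculate the tip:
20% of $15 = $3
Add tip to meal cost:
$15 + $3 = $18

$18


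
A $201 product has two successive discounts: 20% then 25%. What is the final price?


First discount:
20% of $201 = $40.20
Price after first discount:
$201 - $40.20 = $160.80
Second discount:
25% of $160.80 = $40.20
Final price:
$160.80 - $40.20 = $120.60

$120.60


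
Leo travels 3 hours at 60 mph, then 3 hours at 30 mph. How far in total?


Leg 1 distance:
60 x 3 = 180 miles
Leg 2 distance:
30 x 3 = 90 miles
Total distance:
180 + 90 = 270 miles

270 miles


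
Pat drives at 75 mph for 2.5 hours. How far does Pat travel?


Use the formula: distance = speed x time
Speed = 75 mph, Time = 2.5 hours
75 x 2.5 = 187.5 miles

187.5 miles


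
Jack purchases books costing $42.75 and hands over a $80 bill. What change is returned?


Start with the amount paid:
$80
Subtract the price:
$80 - $42.75 = $37.25

$37.25


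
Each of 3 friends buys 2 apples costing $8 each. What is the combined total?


Cost per person:
2 x $8 = $16
Group total:
3 x $16 = $48

$48


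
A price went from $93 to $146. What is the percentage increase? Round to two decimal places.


Find the absolute change:
|146 - 93| = 53
Divide by original and multiply by 100:
53 / 93 x 100 = 56.9892...% ≈ 56.99%

56.99%


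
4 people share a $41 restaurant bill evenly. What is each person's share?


Total bill: $41
Number of people: 4
Each pays: $41 / 4 = $10.25

$10.25


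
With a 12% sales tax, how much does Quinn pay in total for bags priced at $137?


Calculate the tax:
12% of $137 = $16.44
Add tax to price:
$137 + $16.44 = $153.44

$153.44


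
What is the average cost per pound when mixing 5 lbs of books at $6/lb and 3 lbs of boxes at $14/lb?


Cost of books:
5 x $6 = $30
Cost of boxes:
3 x $14 = $42
Total cost: $30 + $42 = $72
Total weight: 8 lbs
Average: $72 / 8 = $9/lb

$9/lb


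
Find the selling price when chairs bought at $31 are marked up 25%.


Calculate the markup amount:
25% of $31 = $7.75
Add to cost:
$31 + $7.75 = $38.75

$38.75


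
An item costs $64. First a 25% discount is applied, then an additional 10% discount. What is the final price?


First discount:
25% of $64 = $16
Price after first discount:
$64 - $16 = $48
Second discount:
10% of $48 = $4.80
Final price:
$48 - $4.80 = $43.20

$43.20


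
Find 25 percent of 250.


Convert percentage to decimal:
25% = 0.25
Multiply:
250 x 0.25 = 62.5

62.5


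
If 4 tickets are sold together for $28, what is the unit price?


Total cost: $28
Number of items: 4
Unit price: $28 / 4 = $7

$7


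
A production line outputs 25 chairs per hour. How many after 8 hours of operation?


Production rate: 25 chairs per hour
Time: 8 hours
Total: 25 x 8 = 200 chairs

200 chairs


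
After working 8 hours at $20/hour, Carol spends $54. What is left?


Calculate earnings:
8 x $20 = $160
Subtract spending:
$160 - $54 = $106

$106


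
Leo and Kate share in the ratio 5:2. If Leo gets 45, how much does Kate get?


Find the multiplier:
45 / 5 = 9
Apply to Kate's share:
2 x 9 = 18

18


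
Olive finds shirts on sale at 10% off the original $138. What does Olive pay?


Calculate the discount amount:
10% of $138 = $13.80
Subtract from original:
$138 - $13.80 = $124.20

$124.20


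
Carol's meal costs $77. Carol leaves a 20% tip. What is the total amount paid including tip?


Calculate the tip:
20% of $77 = $15.40
Add tip to meal cost:
$77 + $15.40 = $92.40

$92.40


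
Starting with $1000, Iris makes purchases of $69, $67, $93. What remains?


Add up expenses:
$69 + $67 + $93 = $229
Subtract from budget:
$1000 - $229 = $771

$771


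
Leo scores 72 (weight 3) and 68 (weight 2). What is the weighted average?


Weighted sum:
3 x 72 + 2 x 68 = 352
Total weight:
3 + 2 = 5
Weighted average:
352 / 5 = 70.4

70.4


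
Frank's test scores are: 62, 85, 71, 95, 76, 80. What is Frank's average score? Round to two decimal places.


Add the scores:
62 + 85 + 71 + 95 + 76 + 80 = 469
Divide by the number of tests:
469 / 6 = 78.1666... ≈ 78.17

78.17


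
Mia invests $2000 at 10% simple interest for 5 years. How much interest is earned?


Use the formula I = P x R x T / 100
P x R x T = 2000 x 10 x 5 = 100000
I = 100000 / 100 = $1000

$1000


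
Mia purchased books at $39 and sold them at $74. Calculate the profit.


Selling price = $74
Cost price = $39
Profit = selling price - cost price:
Profit = $74 - $39 = $35

$35


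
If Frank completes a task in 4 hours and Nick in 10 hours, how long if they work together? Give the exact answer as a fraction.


Frank's rate: 1/4 of the job per hour
Nick's rate: 1/10 of the job per hour
Combined rate: 1/4 + 1/10 = 7/20 per hour
Time = 1 / (7/20) = 20/7 hours (≈ 2.86 hours)

20/7 hours


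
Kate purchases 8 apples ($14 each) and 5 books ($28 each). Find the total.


Cost of apples:
8 x $14 = $112
Cost of books:
5 x $28 = $140
Add both:
$112 + $140 = $252

$252


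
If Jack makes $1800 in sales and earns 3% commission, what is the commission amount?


Convert rate to decimal:
3% = 0.03
Multiply by sales:
$1800 x 0.03 = $54

$54


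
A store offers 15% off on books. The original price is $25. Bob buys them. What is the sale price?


Calculate the discount amount:
15% of $25 = $3.75
Subtract from original:
$25 - $3.75 = $21.25

$21.25


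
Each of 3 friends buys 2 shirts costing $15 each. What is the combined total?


Cost per person:
2 x $15 = $30
Group total:
3 x $30 = $90

$90


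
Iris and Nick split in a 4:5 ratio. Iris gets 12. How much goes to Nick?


Find the multiplier:
12 / 4 = 3
Apply to Nick's share:
5 x 3 = 15

15


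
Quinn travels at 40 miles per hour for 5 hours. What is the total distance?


Use the formula: distance = speed x time
Speed = 40 mph, Time = 5 hours
40 x 5 = 200 miles

200 miles


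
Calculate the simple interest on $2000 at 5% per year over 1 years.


Use the formula I = P x R x T / 100
P x R x T = 2000 x 5 x 1 = 10000
I = 10000 / 100 = $100

$100


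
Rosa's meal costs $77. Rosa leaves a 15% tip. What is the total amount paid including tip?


Calculate the tip:
15% of $77 = $11.55
Add tip to meal cost:
$77 + $11.55 = $88.55

$88.55


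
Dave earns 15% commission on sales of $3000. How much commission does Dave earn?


Convert rate to decimal:
15% = 0.15
Multiply by sales:
$3000 x 0.15 = $450

$450


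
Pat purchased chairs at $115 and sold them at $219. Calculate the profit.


Selling price = $219
Cost price = $115
Profit = selling price - cost price:
Profit = $219 - $115 = $104

$104


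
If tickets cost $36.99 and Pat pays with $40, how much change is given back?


Start with the amount paid:
$40
Subtract the price:
$40 - $36.99 = $3.01

$3.01


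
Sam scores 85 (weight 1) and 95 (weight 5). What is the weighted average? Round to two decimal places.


Weighted sum:
1 x 85 + 5 x 95 = 560
Total weight:
1 + 5 = 6
Weighted average:
560 / 6 = 93.3333... ≈ 93.33

93.33


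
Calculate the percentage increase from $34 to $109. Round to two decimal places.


Find the absolute change:
|109 - 34| = 75
Divide by original and multiply by 100:
75 / 34 x 100 = 220.5882...% ≈ 220.59%

220.59%


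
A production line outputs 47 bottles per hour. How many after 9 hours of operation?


Production rate: 47 bottles per hour
Time: 9 hours
Total: 47 x 9 = 423 bottles

423 bottles


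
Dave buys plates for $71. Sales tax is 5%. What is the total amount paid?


Calculate the tax:
5% of $71 = $3.55
Add tax to price:
$71 + $3.55 = $74.55

$74.55


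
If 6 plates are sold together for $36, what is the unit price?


Total cost: $36
Number of items: 6
Unit price: $36 / 6 = $6

$6


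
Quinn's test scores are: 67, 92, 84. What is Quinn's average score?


Add the scores:
67 + 92 + 84 = 243
Divide by the number of tests:
243 / 3 = 81

81


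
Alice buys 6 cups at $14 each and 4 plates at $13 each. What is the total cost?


Cost of cups:
6 x $14 = $84
Cost of plates:
4 x $13 = $52
Add both:
$84 + $52 = $136

$136


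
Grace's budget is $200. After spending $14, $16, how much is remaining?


Add up expenses:
$14 + $16 = $30
Subtract from budget:
$200 - $30 = $170

$170


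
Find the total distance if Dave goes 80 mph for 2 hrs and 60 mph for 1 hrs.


Leg 1 distance:
80 x 2 = 160 miles
Leg 2 distance:
60 x 1 = 60 miles
Total distance:
160 + 60 = 220 miles

220 miles


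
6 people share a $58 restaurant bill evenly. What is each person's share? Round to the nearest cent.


Total bill: $58
Number of people: 6
Each pays: $58 / 6 = $9.6666... ≈ $9.67

$9.67


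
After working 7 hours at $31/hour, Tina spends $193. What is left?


Calculate earnings:
7 x $31 = $217
Subtract spending:
$217 - $193 = $24

$24


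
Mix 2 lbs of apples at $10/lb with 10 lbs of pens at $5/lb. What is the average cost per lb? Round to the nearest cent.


Cost of apples:
2 x $10 = $20
Cost of pens:
10 x $5 = $50
Total cost: $20 + $50 = $70
Total weight: 12 lbs
Average: $70 / 12 = $5.8333... ≈ $5.83/lb

$5.83/lb


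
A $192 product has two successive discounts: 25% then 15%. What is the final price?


First discount:
25% of $192 = $48
Price after first discount:
$192 - $48 = $144
Second discount:
15% of $144 = $21.60
Final price:
$144 - $21.60 = $122.40

$122.40


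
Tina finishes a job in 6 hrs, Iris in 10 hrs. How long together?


Tina's rate: 1/6 of the job per hour
Iris's rate: 1/10 of the job per hour
Combined rate: 1/6 + 1/10 = 4/15 per hour
Time = 1 / (4/15) = 15/4 = 3.75 hours

3.75 hours


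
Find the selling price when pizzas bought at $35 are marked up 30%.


Calculate the markup amount:
30% of $35 = $10.50
Add to cost:
$35 + $10.50 = $45.50

$45.50


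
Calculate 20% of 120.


Convert percentage to decimal:
20% = 0.2
Multiply:
120 x 0.2 = 24

24


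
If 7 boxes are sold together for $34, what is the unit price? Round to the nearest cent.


Total cost: $34
Number of items: 7
Unit price: $34 / 7 = $4.8571... ≈ $4.86

$4.86


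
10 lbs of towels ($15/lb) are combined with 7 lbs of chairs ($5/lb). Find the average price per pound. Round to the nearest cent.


Cost of towels:
10 x $15 = $150
Cost of chairs:
7 x $5 = $35
Total cost: $150 + $35 = $185
Total weight: 17 lbs
Average: $185 / 17 = $10.8823... ≈ $10.88/lb

$10.88/lb


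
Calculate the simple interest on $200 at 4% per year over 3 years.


Use the formula I = P x R x T / 100
P x R x T = 200 x 4 x 3 = 2400
I = 2400 / 100 = $24

$24


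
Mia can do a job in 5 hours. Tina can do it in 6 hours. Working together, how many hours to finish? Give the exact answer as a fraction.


Mia's rate: 1/5 of the job per hour
Tina's rate: 1/6 of the job per hour
Combined rate: 1/5 + 1/6 = 11/30 per hour
Time = 1 / (11/30) = 30/11 hours (≈ 2.73 hours)

30/11 hours


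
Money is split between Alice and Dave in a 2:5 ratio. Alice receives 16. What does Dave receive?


Find the multiplier:
16 / 2 = 8
Apply to Dave's share:
5 x 8 = 40

40


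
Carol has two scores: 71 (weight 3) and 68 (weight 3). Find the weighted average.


Weighted sum:
3 x 71 + 3 x 68 = 417
Total weight:
3 + 3 = 6
Weighted average:
417 / 6 = 69.5

69.5


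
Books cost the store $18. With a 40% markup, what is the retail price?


Calculate the markup amount:
40% of $18 = $7.20
Add to cost:
$18 + $7.20 = $25.20

$25.20


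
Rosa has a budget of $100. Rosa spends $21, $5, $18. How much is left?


Add up expenses:
$21 + $5 + $18 = $44
Subtract from budget:
$100 - $44 = $56

$56


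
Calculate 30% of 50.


Convert percentage to decimal:
30% = 0.3
Multiply:
50 x 0.3 = 15

15


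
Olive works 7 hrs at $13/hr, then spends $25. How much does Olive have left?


Calculate earnings:
7 x $13 = $91
Subtract spending:
$91 - $25 = $66

$66


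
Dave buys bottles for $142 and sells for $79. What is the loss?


Selling price = $79
Cost price = $142
Loss = cost price - selling price:
Loss = $142 - $79 = $63

$63


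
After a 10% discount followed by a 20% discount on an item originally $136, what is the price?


First discount:
10% of $136 = $13.60
Price after first discount:
$136 - $13.60 = $122.40
Second discount:
20% of $122.40 = $24.48
Final price:
$122.40 - $24.48 = $97.92

$97.92


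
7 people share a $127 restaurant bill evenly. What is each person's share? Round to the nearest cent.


Total bill: $127
Number of people: 7
Each pays: $127 / 7 = $18.1428... ≈ $18.14

$18.14


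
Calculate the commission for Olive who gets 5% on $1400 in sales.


Convert rate to decimal:
5% = 0.05
Multiply by sales:
$1400 x 0.05 = $70

$70


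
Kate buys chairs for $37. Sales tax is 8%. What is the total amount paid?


Calculate the tax:
8% of $37 = $2.96
Add tax to price:
$37 + $2.96 = $39.96

$39.96


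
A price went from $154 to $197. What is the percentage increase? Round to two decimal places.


Find the absolute change:
|197 - 154| = 43
Divide by original and multiply by 100:
43 / 154 x 100 = 27.9220...% ≈ 27.92%

27.92%


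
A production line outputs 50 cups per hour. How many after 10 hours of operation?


Production rate: 50 cups per hour
Time: 10 hours
Total: 50 x 10 = 500 cups

500 cups


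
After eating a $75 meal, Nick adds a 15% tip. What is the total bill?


Calculate the tip:
15% of $75 = $11.25
Add tip to meal cost:
$75 + $11.25 = $86.25

$86.25


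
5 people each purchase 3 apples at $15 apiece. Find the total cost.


Cost per person:
3 x $15 = $45
Group total:
5 x $45 = $225

$225


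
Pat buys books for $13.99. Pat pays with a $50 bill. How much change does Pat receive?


Start with the amount paid:
$50
Subtract the price:
$50 - $13.99 = $36.01

$36.01


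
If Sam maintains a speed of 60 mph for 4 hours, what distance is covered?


Use the formula: distance = speed x time
Speed = 60 mph, Time = 4 hours
60 x 4 = 240 miles

240 miles


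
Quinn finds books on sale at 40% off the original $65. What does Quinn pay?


Calculate the discount amount:
40% of $65 = $26
Subtract from original:
$65 - $26 = $39

$39


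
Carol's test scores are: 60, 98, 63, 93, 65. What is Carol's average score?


Add the scores:
60 + 98 + 63 + 93 + 65 = 379
Divide by the number of tests:
379 / 5 = 75.8

75.8


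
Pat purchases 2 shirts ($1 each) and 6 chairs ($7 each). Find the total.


Cost of shirts:
2 x $1 = $2
Cost of chairs:
6 x $7 = $42
Add both:
$2 + $42 = $44

$44


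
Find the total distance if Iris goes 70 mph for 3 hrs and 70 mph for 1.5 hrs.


Leg 1 distance:
70 x 3 = 210 miles
Leg 2 distance:
70 x 1.5 = 105 miles
Total distance:
210 + 105 = 315 miles

315 miles


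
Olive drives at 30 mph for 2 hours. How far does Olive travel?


Use the formula: distance = speed x time
Speed = 30 mph, Time = 2 hours
30 x 2 = 60 miles

60 miles


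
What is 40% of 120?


Convert percentage to decimal:
40% = 0.4
Multiply:
120 x 0.4 = 48

48


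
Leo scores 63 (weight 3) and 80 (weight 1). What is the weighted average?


Weighted sum:
3 x 63 + 1 x 80 = 269
Total weight:
3 + 1 = 4
Weighted average:
269 / 4 = 67.25

67.25


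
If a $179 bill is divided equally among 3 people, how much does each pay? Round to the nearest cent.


Total bill: $179
Number of people: 3
Each pays: $179 / 3 = $59.6666... ≈ $59.67

$59.67


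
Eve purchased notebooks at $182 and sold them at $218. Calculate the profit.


Selling price = $218
Cost price = $182
Profit = selling price - cost price:
Profit = $218 - $182 = $36

$36


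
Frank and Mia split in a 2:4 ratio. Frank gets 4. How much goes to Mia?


Find the multiplier:
4 / 2 = 2
Apply to Mia's share:
4 x 2 = 8

8


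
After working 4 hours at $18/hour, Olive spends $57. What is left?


Calculate earnings:
4 x $18 = $72
Subtract spending:
$72 - $57 = $15

$15


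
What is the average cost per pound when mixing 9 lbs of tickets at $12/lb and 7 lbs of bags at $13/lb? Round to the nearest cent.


Cost of tickets:
9 x $12 = $108
Cost of bags:
7 x $13 = $91
Total cost: $108 + $91 = $199
Total weight: 16 lbs
Average: $199 / 16 = $12.4375 ≈ $12.44/lb

$12.44/lb


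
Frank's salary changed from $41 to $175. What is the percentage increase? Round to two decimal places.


Find the absolute change:
|175 - 41| = 134
Divide by original and multiply by 100:
134 / 41 x 100 = 326.8292...% ≈ 326.83%

326.83%


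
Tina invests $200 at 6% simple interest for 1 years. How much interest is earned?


Use the formula I = P x R x T / 100
P x R x T = 200 x 6 x 1 = 1200
I = 1200 / 100 = $12

$12


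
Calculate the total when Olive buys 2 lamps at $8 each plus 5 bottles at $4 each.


Cost of lamps:
2 x $8 = $16
Cost of bottles:
5 x $4 = $20
Add both:
$16 + $20 = $36

$36


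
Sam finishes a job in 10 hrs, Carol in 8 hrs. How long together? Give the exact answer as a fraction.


Sam's rate: 1/10 of the job per hour
Carol's rate: 1/8 of the job per hour
Combined rate: 1/10 + 1/8 = 9/40 per hour
Time = 1 / (9/40) = 40/9 hours (≈ 4.44 hours)

40/9 hours


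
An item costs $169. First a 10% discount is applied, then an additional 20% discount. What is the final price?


First discount:
10% of $169 = $16.90
Price after first discount:
$169 - $16.90 = $152.10
Second discount:
20% of $152.10 = $30.42
Final price:
$152.10 - $30.42 = $121.68

$121.68


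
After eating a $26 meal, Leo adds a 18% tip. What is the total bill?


Calculate the tip:
18% of $26 = $4.68
Add tip to meal cost:
$26 + $4.68 = $30.68

$30.68


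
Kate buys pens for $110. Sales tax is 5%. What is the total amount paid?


Calculate the tax:
5% of $110 = $5.50
Add tax to price:
$110 + $5.50 = $115.50

$115.50


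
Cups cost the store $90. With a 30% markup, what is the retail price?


Calculate the markup amount:
30% of $90 = $27
Add to cost:
$90 + $27 = $117

$117


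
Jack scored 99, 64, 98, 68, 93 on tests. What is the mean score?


Add the scores:
99 + 64 + 98 + 68 + 93 = 422
Divide by the number of tests:
422 / 5 = 84.4

84.4


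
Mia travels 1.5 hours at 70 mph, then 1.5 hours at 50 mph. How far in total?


Leg 1 distance:
70 x 1.5 = 105 miles
Leg 2 distance:
50 x 1.5 = 75 miles
Total distance:
105 + 75 = 180 miles

180 miles


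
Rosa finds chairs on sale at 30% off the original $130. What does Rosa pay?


Calculate the discount amount:
30% of $130 = $39
Subtract from original:
$130 - $39 = $91

$91


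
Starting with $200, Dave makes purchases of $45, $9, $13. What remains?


Add up expenses:
$45 + $9 + $13 = $67
Subtract from budget:
$200 - $67 = $133

$133


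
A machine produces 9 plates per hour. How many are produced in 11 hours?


Production rate: 9 plates per hour
Time: 11 hours
Total: 9 x 11 = 99 plates

99 plates


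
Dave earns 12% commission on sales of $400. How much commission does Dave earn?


Convert rate to decimal:
12% = 0.12
Multiply by sales:
$400 x 0.12 = $48

$48


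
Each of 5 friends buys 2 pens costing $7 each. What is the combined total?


Cost per person:
2 x $7 = $14
Group total:
5 x $14 = $70

$70


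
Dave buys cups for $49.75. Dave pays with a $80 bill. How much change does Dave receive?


Start with the amount paid:
$80
Subtract the price:
$80 - $49.75 = $30.25

$30.25


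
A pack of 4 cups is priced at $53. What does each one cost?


Total cost: $53
Number of items: 4
Unit price: $53 / 4 = $13.25

$13.25


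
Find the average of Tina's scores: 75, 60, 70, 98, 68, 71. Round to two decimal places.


Add the scores:
75 + 60 + 70 + 98 + 68 + 71 = 442
Divide by the number of tests:
442 / 6 = 73.6666... ≈ 73.67

73.67


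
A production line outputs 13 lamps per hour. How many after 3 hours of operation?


Production rate: 13 lamps per hour
Time: 3 hours
Total: 13 x 3 = 39 lamps

39 lamps


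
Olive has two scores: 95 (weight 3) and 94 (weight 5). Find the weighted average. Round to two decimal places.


Weighted sum:
3 x 95 + 5 x 94 = 755
Total weight:
3 + 5 = 8
Weighted average:
755 / 8 = 94.375 ≈ 94.38

94.38


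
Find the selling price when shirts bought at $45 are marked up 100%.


Calculate the markup amount:
100% of $45 = $45
Add to cost:
$45 + $45 = $90

$90


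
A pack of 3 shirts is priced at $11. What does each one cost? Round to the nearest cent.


Total cost: $11
Number of items: 3
Unit price: $11 / 3 = $3.6666... ≈ $3.67

$3.67


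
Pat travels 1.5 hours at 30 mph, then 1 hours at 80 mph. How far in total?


Leg 1 distance:
30 x 1.5 = 45 miles
Leg 2 distance:
80 x 1 = 80 miles
Total distance:
45 + 80 = 125 miles

125 miles


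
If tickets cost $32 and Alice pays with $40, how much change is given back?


Start with the amount paid:
$40
Subtract the price:
$40 - $32 = $8

$8


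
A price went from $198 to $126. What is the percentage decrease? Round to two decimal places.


Find the absolute change:
|126 - 198| = 72
Divide by original and multiply by 100:
72 / 198 x 100 = 36.3636...% ≈ 36.36%

36.36%


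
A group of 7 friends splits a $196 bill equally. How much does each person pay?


Total bill: $196
Number of people: 7
Each pays: $196 / 7 = $28

$28


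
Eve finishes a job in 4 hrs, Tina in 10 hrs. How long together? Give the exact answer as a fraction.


Eve's rate: 1/4 of the job per hour
Tina's rate: 1/10 of the job per hour
Combined rate: 1/4 + 1/10 = 7/20 per hour
Time = 1 / (7/20) = 20/7 hours (≈ 2.86 hours)

20/7 hours


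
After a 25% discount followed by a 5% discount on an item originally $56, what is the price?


First discount:
25% of $56 = $14
Price after first discount:
$56 - $14 = $42
Second discount:
5% of $42 = $2.10
Final price:
$42 - $2.10 = $39.90

$39.90


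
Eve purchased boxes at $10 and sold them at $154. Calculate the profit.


Selling price = $154
Cost price = $10
Profit = selling price - cost price:
Profit = $154 - $10 = $144

$144
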